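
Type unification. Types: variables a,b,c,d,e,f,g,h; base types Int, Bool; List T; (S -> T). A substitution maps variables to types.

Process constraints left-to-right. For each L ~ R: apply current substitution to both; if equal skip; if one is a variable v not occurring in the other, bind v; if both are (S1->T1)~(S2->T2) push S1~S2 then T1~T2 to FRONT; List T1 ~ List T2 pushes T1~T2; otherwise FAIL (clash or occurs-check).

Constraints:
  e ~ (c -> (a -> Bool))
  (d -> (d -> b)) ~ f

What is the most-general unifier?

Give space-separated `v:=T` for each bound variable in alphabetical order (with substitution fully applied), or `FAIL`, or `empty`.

Answer: e:=(c -> (a -> Bool)) f:=(d -> (d -> b))

Derivation:
step 1: unify e ~ (c -> (a -> Bool))  [subst: {-} | 1 pending]
  bind e := (c -> (a -> Bool))
step 2: unify (d -> (d -> b)) ~ f  [subst: {e:=(c -> (a -> Bool))} | 0 pending]
  bind f := (d -> (d -> b))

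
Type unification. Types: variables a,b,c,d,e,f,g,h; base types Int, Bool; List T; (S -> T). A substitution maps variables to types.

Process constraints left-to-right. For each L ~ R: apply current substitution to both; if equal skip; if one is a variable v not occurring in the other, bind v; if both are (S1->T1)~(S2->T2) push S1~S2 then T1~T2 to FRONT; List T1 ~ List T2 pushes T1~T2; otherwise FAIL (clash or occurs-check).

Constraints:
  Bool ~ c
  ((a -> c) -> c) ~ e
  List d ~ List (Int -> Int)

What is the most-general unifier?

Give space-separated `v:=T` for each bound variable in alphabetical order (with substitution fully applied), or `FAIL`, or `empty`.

Answer: c:=Bool d:=(Int -> Int) e:=((a -> Bool) -> Bool)

Derivation:
step 1: unify Bool ~ c  [subst: {-} | 2 pending]
  bind c := Bool
step 2: unify ((a -> Bool) -> Bool) ~ e  [subst: {c:=Bool} | 1 pending]
  bind e := ((a -> Bool) -> Bool)
step 3: unify List d ~ List (Int -> Int)  [subst: {c:=Bool, e:=((a -> Bool) -> Bool)} | 0 pending]
  -> decompose List: push d~(Int -> Int)
step 4: unify d ~ (Int -> Int)  [subst: {c:=Bool, e:=((a -> Bool) -> Bool)} | 0 pending]
  bind d := (Int -> Int)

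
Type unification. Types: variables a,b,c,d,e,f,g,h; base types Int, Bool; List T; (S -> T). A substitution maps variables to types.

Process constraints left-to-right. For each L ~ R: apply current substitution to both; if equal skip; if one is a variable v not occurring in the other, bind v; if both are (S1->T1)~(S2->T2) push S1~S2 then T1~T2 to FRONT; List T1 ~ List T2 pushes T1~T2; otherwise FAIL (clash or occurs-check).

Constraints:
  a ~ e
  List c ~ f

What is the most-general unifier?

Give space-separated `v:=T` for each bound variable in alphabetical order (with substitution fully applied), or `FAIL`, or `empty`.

step 1: unify a ~ e  [subst: {-} | 1 pending]
  bind a := e
step 2: unify List c ~ f  [subst: {a:=e} | 0 pending]
  bind f := List c

Answer: a:=e f:=List c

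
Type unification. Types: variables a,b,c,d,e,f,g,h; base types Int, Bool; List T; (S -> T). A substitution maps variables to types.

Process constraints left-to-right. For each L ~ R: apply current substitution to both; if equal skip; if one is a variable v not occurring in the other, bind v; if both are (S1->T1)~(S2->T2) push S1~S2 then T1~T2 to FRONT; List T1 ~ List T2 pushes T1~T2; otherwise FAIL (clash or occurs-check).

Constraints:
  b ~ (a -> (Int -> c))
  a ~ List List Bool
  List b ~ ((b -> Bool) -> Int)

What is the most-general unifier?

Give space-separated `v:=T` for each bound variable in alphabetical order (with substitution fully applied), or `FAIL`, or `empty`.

step 1: unify b ~ (a -> (Int -> c))  [subst: {-} | 2 pending]
  bind b := (a -> (Int -> c))
step 2: unify a ~ List List Bool  [subst: {b:=(a -> (Int -> c))} | 1 pending]
  bind a := List List Bool
step 3: unify List (List List Bool -> (Int -> c)) ~ (((List List Bool -> (Int -> c)) -> Bool) -> Int)  [subst: {b:=(a -> (Int -> c)), a:=List List Bool} | 0 pending]
  clash: List (List List Bool -> (Int -> c)) vs (((List List Bool -> (Int -> c)) -> Bool) -> Int)

Answer: FAIL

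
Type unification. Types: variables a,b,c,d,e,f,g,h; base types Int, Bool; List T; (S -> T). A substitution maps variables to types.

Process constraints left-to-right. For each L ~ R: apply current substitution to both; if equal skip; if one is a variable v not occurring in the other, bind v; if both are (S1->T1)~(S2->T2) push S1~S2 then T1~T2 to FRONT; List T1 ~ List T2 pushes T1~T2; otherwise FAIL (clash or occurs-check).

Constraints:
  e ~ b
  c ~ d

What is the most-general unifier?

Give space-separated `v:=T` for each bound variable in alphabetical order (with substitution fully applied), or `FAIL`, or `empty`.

Answer: c:=d e:=b

Derivation:
step 1: unify e ~ b  [subst: {-} | 1 pending]
  bind e := b
step 2: unify c ~ d  [subst: {e:=b} | 0 pending]
  bind c := d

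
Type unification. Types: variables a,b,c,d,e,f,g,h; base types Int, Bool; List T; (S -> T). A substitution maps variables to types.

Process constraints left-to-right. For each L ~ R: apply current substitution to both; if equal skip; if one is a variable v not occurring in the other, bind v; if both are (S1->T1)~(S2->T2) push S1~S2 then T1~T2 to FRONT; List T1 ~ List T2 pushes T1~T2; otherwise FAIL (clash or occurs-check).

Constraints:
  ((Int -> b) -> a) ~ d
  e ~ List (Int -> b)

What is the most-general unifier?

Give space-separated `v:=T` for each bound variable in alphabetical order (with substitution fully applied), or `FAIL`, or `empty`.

step 1: unify ((Int -> b) -> a) ~ d  [subst: {-} | 1 pending]
  bind d := ((Int -> b) -> a)
step 2: unify e ~ List (Int -> b)  [subst: {d:=((Int -> b) -> a)} | 0 pending]
  bind e := List (Int -> b)

Answer: d:=((Int -> b) -> a) e:=List (Int -> b)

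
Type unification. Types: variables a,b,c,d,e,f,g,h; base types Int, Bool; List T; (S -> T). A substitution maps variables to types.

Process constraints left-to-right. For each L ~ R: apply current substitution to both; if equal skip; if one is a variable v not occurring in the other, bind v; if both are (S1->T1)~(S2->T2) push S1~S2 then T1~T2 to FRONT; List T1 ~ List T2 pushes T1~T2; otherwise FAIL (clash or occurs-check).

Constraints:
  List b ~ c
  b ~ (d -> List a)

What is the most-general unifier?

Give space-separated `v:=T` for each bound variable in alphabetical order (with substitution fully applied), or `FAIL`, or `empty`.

Answer: b:=(d -> List a) c:=List (d -> List a)

Derivation:
step 1: unify List b ~ c  [subst: {-} | 1 pending]
  bind c := List b
step 2: unify b ~ (d -> List a)  [subst: {c:=List b} | 0 pending]
  bind b := (d -> List a)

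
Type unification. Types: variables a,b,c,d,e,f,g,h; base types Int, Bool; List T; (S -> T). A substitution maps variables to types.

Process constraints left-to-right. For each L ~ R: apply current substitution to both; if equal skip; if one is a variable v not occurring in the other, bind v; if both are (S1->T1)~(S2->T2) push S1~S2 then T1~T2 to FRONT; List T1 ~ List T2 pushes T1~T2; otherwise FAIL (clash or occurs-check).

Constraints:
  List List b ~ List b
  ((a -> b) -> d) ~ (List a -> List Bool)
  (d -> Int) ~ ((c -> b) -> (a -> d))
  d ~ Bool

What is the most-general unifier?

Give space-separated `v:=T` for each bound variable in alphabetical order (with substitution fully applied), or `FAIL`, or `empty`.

Answer: FAIL

Derivation:
step 1: unify List List b ~ List b  [subst: {-} | 3 pending]
  -> decompose List: push List b~b
step 2: unify List b ~ b  [subst: {-} | 3 pending]
  occurs-check fail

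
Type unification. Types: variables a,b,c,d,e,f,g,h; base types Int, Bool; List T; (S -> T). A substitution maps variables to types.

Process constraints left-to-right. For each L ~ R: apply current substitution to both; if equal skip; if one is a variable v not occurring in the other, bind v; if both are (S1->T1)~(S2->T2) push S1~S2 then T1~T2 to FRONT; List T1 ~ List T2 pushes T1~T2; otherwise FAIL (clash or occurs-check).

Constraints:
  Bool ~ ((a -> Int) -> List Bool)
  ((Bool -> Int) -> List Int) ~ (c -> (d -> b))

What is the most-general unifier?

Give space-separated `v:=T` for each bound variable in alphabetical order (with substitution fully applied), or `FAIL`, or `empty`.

Answer: FAIL

Derivation:
step 1: unify Bool ~ ((a -> Int) -> List Bool)  [subst: {-} | 1 pending]
  clash: Bool vs ((a -> Int) -> List Bool)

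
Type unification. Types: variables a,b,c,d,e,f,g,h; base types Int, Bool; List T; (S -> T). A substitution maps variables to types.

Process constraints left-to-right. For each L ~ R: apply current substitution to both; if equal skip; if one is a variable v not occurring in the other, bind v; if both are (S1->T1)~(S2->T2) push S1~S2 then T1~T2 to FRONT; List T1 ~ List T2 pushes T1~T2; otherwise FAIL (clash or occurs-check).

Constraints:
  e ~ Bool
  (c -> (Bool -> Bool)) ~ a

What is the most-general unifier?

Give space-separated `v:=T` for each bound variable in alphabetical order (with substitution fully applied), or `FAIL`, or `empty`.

step 1: unify e ~ Bool  [subst: {-} | 1 pending]
  bind e := Bool
step 2: unify (c -> (Bool -> Bool)) ~ a  [subst: {e:=Bool} | 0 pending]
  bind a := (c -> (Bool -> Bool))

Answer: a:=(c -> (Bool -> Bool)) e:=Bool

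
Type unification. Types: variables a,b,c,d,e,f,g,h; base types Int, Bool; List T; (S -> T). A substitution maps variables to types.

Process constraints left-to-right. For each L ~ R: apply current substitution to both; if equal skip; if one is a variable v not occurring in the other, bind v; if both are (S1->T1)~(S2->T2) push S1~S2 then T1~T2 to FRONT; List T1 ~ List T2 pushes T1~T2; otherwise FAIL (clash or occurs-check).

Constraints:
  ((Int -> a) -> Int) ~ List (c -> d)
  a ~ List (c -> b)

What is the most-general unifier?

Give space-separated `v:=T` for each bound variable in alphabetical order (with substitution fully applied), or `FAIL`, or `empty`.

Answer: FAIL

Derivation:
step 1: unify ((Int -> a) -> Int) ~ List (c -> d)  [subst: {-} | 1 pending]
  clash: ((Int -> a) -> Int) vs List (c -> d)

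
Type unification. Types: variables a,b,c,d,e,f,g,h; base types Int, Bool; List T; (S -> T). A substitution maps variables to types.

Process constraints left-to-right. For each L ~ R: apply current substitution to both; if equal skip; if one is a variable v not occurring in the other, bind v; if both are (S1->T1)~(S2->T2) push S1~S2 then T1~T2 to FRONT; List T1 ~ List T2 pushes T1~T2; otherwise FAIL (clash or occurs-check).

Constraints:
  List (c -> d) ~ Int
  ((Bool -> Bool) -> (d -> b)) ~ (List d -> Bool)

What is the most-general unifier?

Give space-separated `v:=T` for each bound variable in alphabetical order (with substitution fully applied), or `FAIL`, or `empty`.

Answer: FAIL

Derivation:
step 1: unify List (c -> d) ~ Int  [subst: {-} | 1 pending]
  clash: List (c -> d) vs Int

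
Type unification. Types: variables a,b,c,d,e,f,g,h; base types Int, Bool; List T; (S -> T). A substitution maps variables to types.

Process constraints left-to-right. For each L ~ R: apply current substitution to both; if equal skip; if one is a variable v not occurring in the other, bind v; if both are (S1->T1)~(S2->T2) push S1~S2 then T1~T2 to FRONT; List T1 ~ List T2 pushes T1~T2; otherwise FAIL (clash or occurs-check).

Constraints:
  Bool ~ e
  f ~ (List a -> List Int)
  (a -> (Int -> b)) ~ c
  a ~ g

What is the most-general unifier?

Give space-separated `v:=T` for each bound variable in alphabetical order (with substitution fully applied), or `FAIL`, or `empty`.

step 1: unify Bool ~ e  [subst: {-} | 3 pending]
  bind e := Bool
step 2: unify f ~ (List a -> List Int)  [subst: {e:=Bool} | 2 pending]
  bind f := (List a -> List Int)
step 3: unify (a -> (Int -> b)) ~ c  [subst: {e:=Bool, f:=(List a -> List Int)} | 1 pending]
  bind c := (a -> (Int -> b))
step 4: unify a ~ g  [subst: {e:=Bool, f:=(List a -> List Int), c:=(a -> (Int -> b))} | 0 pending]
  bind a := g

Answer: a:=g c:=(g -> (Int -> b)) e:=Bool f:=(List g -> List Int)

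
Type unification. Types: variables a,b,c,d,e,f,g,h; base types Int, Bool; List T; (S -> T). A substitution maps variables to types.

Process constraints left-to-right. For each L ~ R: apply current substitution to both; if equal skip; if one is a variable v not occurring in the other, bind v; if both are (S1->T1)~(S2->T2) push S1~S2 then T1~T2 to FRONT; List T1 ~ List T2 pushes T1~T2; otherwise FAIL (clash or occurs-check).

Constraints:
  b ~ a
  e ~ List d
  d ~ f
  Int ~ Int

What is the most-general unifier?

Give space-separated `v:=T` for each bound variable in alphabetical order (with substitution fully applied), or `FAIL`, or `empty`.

step 1: unify b ~ a  [subst: {-} | 3 pending]
  bind b := a
step 2: unify e ~ List d  [subst: {b:=a} | 2 pending]
  bind e := List d
step 3: unify d ~ f  [subst: {b:=a, e:=List d} | 1 pending]
  bind d := f
step 4: unify Int ~ Int  [subst: {b:=a, e:=List d, d:=f} | 0 pending]
  -> identical, skip

Answer: b:=a d:=f e:=List f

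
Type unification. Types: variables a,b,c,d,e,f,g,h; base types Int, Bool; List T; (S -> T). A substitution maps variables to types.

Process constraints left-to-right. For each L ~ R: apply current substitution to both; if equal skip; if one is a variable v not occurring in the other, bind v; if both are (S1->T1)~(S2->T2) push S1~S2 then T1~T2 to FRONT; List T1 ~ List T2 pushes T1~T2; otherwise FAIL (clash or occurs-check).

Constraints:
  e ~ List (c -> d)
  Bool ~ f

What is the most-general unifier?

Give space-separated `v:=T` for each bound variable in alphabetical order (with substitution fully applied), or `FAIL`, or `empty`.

Answer: e:=List (c -> d) f:=Bool

Derivation:
step 1: unify e ~ List (c -> d)  [subst: {-} | 1 pending]
  bind e := List (c -> d)
step 2: unify Bool ~ f  [subst: {e:=List (c -> d)} | 0 pending]
  bind f := Bool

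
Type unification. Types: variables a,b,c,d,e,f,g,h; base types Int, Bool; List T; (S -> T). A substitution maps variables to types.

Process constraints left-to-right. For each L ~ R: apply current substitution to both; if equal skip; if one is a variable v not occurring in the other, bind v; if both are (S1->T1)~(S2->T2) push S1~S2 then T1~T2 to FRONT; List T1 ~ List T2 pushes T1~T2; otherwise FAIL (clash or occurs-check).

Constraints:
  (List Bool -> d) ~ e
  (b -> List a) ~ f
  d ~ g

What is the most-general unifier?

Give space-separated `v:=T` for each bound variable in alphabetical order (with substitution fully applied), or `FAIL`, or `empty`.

step 1: unify (List Bool -> d) ~ e  [subst: {-} | 2 pending]
  bind e := (List Bool -> d)
step 2: unify (b -> List a) ~ f  [subst: {e:=(List Bool -> d)} | 1 pending]
  bind f := (b -> List a)
step 3: unify d ~ g  [subst: {e:=(List Bool -> d), f:=(b -> List a)} | 0 pending]
  bind d := g

Answer: d:=g e:=(List Bool -> g) f:=(b -> List a)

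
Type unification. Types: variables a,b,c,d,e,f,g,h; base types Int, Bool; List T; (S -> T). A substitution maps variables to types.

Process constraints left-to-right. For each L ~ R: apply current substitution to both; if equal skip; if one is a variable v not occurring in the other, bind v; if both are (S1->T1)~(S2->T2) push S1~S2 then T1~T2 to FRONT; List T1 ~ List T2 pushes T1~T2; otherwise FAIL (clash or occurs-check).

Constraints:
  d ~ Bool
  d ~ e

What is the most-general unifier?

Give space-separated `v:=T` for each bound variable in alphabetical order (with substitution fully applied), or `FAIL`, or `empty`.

Answer: d:=Bool e:=Bool

Derivation:
step 1: unify d ~ Bool  [subst: {-} | 1 pending]
  bind d := Bool
step 2: unify Bool ~ e  [subst: {d:=Bool} | 0 pending]
  bind e := Bool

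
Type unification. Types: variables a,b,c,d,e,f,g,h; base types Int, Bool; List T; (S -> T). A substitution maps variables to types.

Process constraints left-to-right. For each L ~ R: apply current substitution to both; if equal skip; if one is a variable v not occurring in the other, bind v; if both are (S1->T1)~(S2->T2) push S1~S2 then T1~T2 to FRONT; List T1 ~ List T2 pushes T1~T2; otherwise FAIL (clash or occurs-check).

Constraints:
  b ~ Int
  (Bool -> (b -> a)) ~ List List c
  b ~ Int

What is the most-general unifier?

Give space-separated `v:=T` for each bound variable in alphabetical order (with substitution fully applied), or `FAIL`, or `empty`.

step 1: unify b ~ Int  [subst: {-} | 2 pending]
  bind b := Int
step 2: unify (Bool -> (Int -> a)) ~ List List c  [subst: {b:=Int} | 1 pending]
  clash: (Bool -> (Int -> a)) vs List List c

Answer: FAIL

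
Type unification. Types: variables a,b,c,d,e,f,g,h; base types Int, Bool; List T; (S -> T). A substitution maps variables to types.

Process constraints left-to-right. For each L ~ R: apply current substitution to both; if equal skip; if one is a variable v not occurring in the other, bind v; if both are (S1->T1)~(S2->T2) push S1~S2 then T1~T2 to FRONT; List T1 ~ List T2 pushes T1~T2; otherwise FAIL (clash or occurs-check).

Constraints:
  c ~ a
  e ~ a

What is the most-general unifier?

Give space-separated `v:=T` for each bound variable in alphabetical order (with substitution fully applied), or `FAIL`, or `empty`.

Answer: c:=a e:=a

Derivation:
step 1: unify c ~ a  [subst: {-} | 1 pending]
  bind c := a
step 2: unify e ~ a  [subst: {c:=a} | 0 pending]
  bind e := a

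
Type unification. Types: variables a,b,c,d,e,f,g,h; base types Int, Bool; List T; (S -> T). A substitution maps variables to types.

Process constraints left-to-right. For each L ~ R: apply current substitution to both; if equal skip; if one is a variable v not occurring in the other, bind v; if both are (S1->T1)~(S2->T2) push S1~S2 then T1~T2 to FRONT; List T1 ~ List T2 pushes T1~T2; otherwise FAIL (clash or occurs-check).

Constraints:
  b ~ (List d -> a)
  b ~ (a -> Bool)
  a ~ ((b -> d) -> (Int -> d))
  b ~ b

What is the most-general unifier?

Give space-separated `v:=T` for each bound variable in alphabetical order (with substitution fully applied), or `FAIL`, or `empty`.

step 1: unify b ~ (List d -> a)  [subst: {-} | 3 pending]
  bind b := (List d -> a)
step 2: unify (List d -> a) ~ (a -> Bool)  [subst: {b:=(List d -> a)} | 2 pending]
  -> decompose arrow: push List d~a, a~Bool
step 3: unify List d ~ a  [subst: {b:=(List d -> a)} | 3 pending]
  bind a := List d
step 4: unify List d ~ Bool  [subst: {b:=(List d -> a), a:=List d} | 2 pending]
  clash: List d vs Bool

Answer: FAIL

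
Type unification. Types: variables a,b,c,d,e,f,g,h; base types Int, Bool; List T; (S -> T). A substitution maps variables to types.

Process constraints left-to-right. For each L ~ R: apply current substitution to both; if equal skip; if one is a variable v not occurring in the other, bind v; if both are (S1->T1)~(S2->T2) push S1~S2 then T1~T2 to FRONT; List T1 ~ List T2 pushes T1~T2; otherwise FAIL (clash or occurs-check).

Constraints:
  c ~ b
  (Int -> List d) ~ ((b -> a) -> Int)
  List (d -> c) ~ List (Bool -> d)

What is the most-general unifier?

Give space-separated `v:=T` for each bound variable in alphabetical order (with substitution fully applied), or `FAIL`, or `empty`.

step 1: unify c ~ b  [subst: {-} | 2 pending]
  bind c := b
step 2: unify (Int -> List d) ~ ((b -> a) -> Int)  [subst: {c:=b} | 1 pending]
  -> decompose arrow: push Int~(b -> a), List d~Int
step 3: unify Int ~ (b -> a)  [subst: {c:=b} | 2 pending]
  clash: Int vs (b -> a)

Answer: FAIL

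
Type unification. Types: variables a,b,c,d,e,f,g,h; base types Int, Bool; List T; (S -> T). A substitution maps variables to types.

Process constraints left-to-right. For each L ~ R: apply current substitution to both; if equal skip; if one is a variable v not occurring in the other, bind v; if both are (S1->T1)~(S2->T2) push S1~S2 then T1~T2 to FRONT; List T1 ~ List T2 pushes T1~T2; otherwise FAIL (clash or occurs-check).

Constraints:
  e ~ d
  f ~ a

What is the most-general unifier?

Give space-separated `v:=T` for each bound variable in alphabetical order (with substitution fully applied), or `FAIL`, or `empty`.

step 1: unify e ~ d  [subst: {-} | 1 pending]
  bind e := d
step 2: unify f ~ a  [subst: {e:=d} | 0 pending]
  bind f := a

Answer: e:=d f:=a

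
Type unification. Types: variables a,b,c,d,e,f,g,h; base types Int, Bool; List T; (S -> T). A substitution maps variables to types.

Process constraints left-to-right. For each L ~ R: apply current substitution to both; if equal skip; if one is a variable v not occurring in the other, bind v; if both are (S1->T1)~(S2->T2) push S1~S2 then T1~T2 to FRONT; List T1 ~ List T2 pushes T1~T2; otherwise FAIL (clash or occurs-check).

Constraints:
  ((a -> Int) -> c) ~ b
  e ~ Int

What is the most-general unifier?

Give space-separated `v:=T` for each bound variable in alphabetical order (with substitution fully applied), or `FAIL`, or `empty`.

Answer: b:=((a -> Int) -> c) e:=Int

Derivation:
step 1: unify ((a -> Int) -> c) ~ b  [subst: {-} | 1 pending]
  bind b := ((a -> Int) -> c)
step 2: unify e ~ Int  [subst: {b:=((a -> Int) -> c)} | 0 pending]
  bind e := Int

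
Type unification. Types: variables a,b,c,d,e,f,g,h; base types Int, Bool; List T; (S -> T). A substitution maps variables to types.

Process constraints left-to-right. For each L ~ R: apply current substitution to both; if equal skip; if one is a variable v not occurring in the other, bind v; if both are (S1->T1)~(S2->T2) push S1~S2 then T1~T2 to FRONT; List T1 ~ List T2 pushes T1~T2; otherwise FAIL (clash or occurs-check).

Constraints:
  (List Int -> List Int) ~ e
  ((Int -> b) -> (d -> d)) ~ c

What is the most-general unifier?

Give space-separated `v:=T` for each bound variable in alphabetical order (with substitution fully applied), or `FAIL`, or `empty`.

step 1: unify (List Int -> List Int) ~ e  [subst: {-} | 1 pending]
  bind e := (List Int -> List Int)
step 2: unify ((Int -> b) -> (d -> d)) ~ c  [subst: {e:=(List Int -> List Int)} | 0 pending]
  bind c := ((Int -> b) -> (d -> d))

Answer: c:=((Int -> b) -> (d -> d)) e:=(List Int -> List Int)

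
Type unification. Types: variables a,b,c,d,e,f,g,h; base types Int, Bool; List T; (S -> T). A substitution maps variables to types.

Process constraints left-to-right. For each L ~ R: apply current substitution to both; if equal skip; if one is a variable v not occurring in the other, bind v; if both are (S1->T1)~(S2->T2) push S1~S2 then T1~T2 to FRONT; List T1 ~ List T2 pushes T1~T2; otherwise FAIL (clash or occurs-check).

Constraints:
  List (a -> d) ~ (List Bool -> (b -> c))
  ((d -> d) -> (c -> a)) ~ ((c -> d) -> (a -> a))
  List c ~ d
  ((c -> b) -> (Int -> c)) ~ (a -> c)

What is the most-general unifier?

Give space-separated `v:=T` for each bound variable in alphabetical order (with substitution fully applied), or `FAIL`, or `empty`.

Answer: FAIL

Derivation:
step 1: unify List (a -> d) ~ (List Bool -> (b -> c))  [subst: {-} | 3 pending]
  clash: List (a -> d) vs (List Bool -> (b -> c))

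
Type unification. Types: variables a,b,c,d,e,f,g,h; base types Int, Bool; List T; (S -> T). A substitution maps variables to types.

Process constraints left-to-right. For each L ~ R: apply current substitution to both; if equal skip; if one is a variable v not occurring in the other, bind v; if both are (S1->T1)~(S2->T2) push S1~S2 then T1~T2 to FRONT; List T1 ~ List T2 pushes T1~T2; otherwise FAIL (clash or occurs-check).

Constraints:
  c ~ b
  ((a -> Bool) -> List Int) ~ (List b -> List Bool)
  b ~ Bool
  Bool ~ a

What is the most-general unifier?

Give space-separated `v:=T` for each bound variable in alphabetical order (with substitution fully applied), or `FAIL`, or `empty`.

step 1: unify c ~ b  [subst: {-} | 3 pending]
  bind c := b
step 2: unify ((a -> Bool) -> List Int) ~ (List b -> List Bool)  [subst: {c:=b} | 2 pending]
  -> decompose arrow: push (a -> Bool)~List b, List Int~List Bool
step 3: unify (a -> Bool) ~ List b  [subst: {c:=b} | 3 pending]
  clash: (a -> Bool) vs List b

Answer: FAIL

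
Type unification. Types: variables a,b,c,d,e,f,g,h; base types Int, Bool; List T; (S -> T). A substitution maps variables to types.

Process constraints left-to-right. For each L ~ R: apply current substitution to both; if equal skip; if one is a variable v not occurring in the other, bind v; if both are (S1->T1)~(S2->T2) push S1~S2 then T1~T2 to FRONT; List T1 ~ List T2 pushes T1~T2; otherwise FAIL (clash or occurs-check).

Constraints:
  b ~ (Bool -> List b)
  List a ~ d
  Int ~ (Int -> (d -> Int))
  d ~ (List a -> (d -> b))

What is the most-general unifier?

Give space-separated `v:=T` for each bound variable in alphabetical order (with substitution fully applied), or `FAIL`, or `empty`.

step 1: unify b ~ (Bool -> List b)  [subst: {-} | 3 pending]
  occurs-check fail: b in (Bool -> List b)

Answer: FAIL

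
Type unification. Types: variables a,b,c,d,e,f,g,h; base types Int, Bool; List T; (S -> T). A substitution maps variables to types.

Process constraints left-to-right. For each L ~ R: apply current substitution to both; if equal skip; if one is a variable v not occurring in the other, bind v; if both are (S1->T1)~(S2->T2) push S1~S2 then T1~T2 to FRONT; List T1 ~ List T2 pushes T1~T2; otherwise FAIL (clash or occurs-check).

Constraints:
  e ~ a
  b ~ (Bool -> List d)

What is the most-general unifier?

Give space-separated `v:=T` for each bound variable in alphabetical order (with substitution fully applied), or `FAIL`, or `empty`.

Answer: b:=(Bool -> List d) e:=a

Derivation:
step 1: unify e ~ a  [subst: {-} | 1 pending]
  bind e := a
step 2: unify b ~ (Bool -> List d)  [subst: {e:=a} | 0 pending]
  bind b := (Bool -> List d)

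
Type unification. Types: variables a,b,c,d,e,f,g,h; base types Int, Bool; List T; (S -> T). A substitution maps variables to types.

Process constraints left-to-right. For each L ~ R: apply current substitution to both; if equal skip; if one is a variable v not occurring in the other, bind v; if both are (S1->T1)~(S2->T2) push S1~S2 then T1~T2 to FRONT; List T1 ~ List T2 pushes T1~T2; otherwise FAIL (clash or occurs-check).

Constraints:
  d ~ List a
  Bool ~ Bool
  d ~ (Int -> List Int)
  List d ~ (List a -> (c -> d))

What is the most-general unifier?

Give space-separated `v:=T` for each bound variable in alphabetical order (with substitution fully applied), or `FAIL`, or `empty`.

step 1: unify d ~ List a  [subst: {-} | 3 pending]
  bind d := List a
step 2: unify Bool ~ Bool  [subst: {d:=List a} | 2 pending]
  -> identical, skip
step 3: unify List a ~ (Int -> List Int)  [subst: {d:=List a} | 1 pending]
  clash: List a vs (Int -> List Int)

Answer: FAIL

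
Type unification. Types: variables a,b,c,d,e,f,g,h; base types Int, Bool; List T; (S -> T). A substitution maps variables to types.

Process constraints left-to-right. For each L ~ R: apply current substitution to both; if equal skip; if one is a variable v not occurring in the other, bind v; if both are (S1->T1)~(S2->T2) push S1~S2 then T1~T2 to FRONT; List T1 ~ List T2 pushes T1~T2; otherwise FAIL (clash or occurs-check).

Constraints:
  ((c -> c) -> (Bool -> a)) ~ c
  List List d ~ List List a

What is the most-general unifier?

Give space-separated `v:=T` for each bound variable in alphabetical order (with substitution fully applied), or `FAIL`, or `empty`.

step 1: unify ((c -> c) -> (Bool -> a)) ~ c  [subst: {-} | 1 pending]
  occurs-check fail

Answer: FAIL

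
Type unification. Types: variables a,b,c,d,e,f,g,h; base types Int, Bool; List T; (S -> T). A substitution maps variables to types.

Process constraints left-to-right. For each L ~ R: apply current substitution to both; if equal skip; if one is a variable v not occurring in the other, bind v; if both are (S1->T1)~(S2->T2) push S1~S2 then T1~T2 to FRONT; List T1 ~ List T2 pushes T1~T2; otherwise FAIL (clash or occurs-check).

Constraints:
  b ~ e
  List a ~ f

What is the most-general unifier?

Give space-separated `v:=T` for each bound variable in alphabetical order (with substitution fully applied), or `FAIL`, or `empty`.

Answer: b:=e f:=List a

Derivation:
step 1: unify b ~ e  [subst: {-} | 1 pending]
  bind b := e
step 2: unify List a ~ f  [subst: {b:=e} | 0 pending]
  bind f := List a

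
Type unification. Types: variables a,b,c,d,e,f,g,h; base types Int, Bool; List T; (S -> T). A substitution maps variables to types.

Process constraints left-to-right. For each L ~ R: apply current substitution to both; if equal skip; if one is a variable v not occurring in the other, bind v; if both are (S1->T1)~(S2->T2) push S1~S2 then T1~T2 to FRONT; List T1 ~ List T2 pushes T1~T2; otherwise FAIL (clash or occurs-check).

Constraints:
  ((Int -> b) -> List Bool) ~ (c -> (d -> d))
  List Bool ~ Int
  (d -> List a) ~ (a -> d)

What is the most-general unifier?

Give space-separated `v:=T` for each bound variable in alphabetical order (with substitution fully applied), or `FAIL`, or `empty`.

Answer: FAIL

Derivation:
step 1: unify ((Int -> b) -> List Bool) ~ (c -> (d -> d))  [subst: {-} | 2 pending]
  -> decompose arrow: push (Int -> b)~c, List Bool~(d -> d)
step 2: unify (Int -> b) ~ c  [subst: {-} | 3 pending]
  bind c := (Int -> b)
step 3: unify List Bool ~ (d -> d)  [subst: {c:=(Int -> b)} | 2 pending]
  clash: List Bool vs (d -> d)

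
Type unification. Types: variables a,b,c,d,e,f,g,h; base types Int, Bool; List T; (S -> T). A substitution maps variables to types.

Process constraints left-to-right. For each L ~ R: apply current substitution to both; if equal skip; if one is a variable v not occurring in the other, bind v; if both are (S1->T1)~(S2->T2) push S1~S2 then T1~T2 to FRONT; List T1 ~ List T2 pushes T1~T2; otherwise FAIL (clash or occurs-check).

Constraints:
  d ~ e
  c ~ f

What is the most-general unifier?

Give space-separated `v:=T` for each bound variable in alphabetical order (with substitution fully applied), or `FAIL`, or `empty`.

Answer: c:=f d:=e

Derivation:
step 1: unify d ~ e  [subst: {-} | 1 pending]
  bind d := e
step 2: unify c ~ f  [subst: {d:=e} | 0 pending]
  bind c := f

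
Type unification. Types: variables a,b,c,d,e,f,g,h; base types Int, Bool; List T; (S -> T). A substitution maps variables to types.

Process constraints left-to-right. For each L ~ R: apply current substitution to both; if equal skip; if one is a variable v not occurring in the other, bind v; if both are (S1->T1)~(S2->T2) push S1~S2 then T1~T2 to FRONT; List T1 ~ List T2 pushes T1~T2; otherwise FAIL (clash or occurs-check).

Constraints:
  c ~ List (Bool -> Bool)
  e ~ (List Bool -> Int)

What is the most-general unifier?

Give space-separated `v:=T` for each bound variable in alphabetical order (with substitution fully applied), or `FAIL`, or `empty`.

Answer: c:=List (Bool -> Bool) e:=(List Bool -> Int)

Derivation:
step 1: unify c ~ List (Bool -> Bool)  [subst: {-} | 1 pending]
  bind c := List (Bool -> Bool)
step 2: unify e ~ (List Bool -> Int)  [subst: {c:=List (Bool -> Bool)} | 0 pending]
  bind e := (List Bool -> Int)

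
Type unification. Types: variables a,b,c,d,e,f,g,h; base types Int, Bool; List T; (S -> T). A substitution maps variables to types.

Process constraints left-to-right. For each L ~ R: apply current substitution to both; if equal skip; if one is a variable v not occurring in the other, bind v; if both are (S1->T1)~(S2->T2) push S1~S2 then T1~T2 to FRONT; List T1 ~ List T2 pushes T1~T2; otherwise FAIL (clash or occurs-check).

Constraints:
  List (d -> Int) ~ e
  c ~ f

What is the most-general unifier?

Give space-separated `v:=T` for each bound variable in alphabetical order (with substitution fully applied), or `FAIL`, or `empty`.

Answer: c:=f e:=List (d -> Int)

Derivation:
step 1: unify List (d -> Int) ~ e  [subst: {-} | 1 pending]
  bind e := List (d -> Int)
step 2: unify c ~ f  [subst: {e:=List (d -> Int)} | 0 pending]
  bind c := f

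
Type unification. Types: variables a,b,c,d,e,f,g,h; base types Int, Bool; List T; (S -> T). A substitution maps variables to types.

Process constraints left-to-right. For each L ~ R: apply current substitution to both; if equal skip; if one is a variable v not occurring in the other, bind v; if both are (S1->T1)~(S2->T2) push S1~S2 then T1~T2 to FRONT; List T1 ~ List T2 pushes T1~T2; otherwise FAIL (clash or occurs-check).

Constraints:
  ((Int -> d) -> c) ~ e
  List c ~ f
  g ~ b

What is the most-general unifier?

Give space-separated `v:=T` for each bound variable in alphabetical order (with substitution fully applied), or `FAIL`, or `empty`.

Answer: e:=((Int -> d) -> c) f:=List c g:=b

Derivation:
step 1: unify ((Int -> d) -> c) ~ e  [subst: {-} | 2 pending]
  bind e := ((Int -> d) -> c)
step 2: unify List c ~ f  [subst: {e:=((Int -> d) -> c)} | 1 pending]
  bind f := List c
step 3: unify g ~ b  [subst: {e:=((Int -> d) -> c), f:=List c} | 0 pending]
  bind g := b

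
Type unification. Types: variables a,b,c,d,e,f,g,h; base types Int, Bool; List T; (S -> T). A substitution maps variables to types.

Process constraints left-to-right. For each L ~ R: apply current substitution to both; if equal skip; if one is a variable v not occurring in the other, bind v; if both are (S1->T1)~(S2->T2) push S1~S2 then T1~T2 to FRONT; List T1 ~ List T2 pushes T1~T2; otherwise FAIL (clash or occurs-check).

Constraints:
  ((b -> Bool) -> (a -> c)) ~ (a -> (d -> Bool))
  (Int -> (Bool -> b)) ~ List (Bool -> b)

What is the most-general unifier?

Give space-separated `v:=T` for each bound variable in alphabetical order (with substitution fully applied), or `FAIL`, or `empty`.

step 1: unify ((b -> Bool) -> (a -> c)) ~ (a -> (d -> Bool))  [subst: {-} | 1 pending]
  -> decompose arrow: push (b -> Bool)~a, (a -> c)~(d -> Bool)
step 2: unify (b -> Bool) ~ a  [subst: {-} | 2 pending]
  bind a := (b -> Bool)
step 3: unify ((b -> Bool) -> c) ~ (d -> Bool)  [subst: {a:=(b -> Bool)} | 1 pending]
  -> decompose arrow: push (b -> Bool)~d, c~Bool
step 4: unify (b -> Bool) ~ d  [subst: {a:=(b -> Bool)} | 2 pending]
  bind d := (b -> Bool)
step 5: unify c ~ Bool  [subst: {a:=(b -> Bool), d:=(b -> Bool)} | 1 pending]
  bind c := Bool
step 6: unify (Int -> (Bool -> b)) ~ List (Bool -> b)  [subst: {a:=(b -> Bool), d:=(b -> Bool), c:=Bool} | 0 pending]
  clash: (Int -> (Bool -> b)) vs List (Bool -> b)

Answer: FAIL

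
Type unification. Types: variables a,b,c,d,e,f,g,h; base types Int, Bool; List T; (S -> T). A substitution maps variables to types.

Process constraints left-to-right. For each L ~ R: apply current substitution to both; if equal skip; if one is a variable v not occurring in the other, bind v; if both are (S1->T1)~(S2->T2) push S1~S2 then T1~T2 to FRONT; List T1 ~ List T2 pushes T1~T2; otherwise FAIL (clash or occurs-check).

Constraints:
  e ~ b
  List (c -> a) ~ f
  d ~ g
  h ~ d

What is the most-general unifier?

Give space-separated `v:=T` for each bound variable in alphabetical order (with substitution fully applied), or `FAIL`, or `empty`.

step 1: unify e ~ b  [subst: {-} | 3 pending]
  bind e := b
step 2: unify List (c -> a) ~ f  [subst: {e:=b} | 2 pending]
  bind f := List (c -> a)
step 3: unify d ~ g  [subst: {e:=b, f:=List (c -> a)} | 1 pending]
  bind d := g
step 4: unify h ~ g  [subst: {e:=b, f:=List (c -> a), d:=g} | 0 pending]
  bind h := g

Answer: d:=g e:=b f:=List (c -> a) h:=g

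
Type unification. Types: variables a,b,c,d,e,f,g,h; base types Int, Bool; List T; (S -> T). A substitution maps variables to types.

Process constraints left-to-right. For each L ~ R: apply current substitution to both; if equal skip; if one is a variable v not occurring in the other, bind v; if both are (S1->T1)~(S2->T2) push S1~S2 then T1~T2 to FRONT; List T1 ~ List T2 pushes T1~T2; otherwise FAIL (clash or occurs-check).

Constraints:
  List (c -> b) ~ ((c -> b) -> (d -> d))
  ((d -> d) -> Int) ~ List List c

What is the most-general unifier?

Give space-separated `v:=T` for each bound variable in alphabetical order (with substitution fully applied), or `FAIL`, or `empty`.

step 1: unify List (c -> b) ~ ((c -> b) -> (d -> d))  [subst: {-} | 1 pending]
  clash: List (c -> b) vs ((c -> b) -> (d -> d))

Answer: FAIL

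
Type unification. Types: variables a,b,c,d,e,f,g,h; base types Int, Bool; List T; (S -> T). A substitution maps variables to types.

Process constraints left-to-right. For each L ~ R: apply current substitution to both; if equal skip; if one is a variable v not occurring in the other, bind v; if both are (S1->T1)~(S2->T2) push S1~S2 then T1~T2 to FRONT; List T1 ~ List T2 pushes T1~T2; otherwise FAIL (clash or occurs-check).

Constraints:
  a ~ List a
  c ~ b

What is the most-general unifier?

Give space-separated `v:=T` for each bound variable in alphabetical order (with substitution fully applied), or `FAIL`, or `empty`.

Answer: FAIL

Derivation:
step 1: unify a ~ List a  [subst: {-} | 1 pending]
  occurs-check fail: a in List a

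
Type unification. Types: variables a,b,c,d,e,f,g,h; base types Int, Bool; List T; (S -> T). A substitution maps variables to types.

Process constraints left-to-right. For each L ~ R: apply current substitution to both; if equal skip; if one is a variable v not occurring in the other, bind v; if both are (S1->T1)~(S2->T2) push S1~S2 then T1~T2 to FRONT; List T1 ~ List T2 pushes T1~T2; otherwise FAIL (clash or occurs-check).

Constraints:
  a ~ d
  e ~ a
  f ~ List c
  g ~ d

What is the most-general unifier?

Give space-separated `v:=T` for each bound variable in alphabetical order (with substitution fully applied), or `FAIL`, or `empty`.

step 1: unify a ~ d  [subst: {-} | 3 pending]
  bind a := d
step 2: unify e ~ d  [subst: {a:=d} | 2 pending]
  bind e := d
step 3: unify f ~ List c  [subst: {a:=d, e:=d} | 1 pending]
  bind f := List c
step 4: unify g ~ d  [subst: {a:=d, e:=d, f:=List c} | 0 pending]
  bind g := d

Answer: a:=d e:=d f:=List c g:=d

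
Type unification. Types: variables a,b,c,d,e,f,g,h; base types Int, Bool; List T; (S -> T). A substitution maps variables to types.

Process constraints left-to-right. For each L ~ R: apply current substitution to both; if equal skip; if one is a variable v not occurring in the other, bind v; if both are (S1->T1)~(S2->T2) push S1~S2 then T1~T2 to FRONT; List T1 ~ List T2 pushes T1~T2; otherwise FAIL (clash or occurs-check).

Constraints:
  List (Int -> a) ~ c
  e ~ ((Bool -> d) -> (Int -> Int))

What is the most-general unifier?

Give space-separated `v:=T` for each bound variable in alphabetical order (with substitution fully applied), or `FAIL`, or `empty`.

Answer: c:=List (Int -> a) e:=((Bool -> d) -> (Int -> Int))

Derivation:
step 1: unify List (Int -> a) ~ c  [subst: {-} | 1 pending]
  bind c := List (Int -> a)
step 2: unify e ~ ((Bool -> d) -> (Int -> Int))  [subst: {c:=List (Int -> a)} | 0 pending]
  bind e := ((Bool -> d) -> (Int -> Int))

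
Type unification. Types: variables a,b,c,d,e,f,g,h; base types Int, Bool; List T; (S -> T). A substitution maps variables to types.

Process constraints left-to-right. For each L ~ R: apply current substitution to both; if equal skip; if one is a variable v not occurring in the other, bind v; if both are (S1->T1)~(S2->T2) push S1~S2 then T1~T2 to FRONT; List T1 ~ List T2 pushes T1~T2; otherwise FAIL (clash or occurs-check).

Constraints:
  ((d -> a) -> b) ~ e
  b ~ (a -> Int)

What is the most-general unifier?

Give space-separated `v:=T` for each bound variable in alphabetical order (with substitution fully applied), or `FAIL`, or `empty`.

step 1: unify ((d -> a) -> b) ~ e  [subst: {-} | 1 pending]
  bind e := ((d -> a) -> b)
step 2: unify b ~ (a -> Int)  [subst: {e:=((d -> a) -> b)} | 0 pending]
  bind b := (a -> Int)

Answer: b:=(a -> Int) e:=((d -> a) -> (a -> Int))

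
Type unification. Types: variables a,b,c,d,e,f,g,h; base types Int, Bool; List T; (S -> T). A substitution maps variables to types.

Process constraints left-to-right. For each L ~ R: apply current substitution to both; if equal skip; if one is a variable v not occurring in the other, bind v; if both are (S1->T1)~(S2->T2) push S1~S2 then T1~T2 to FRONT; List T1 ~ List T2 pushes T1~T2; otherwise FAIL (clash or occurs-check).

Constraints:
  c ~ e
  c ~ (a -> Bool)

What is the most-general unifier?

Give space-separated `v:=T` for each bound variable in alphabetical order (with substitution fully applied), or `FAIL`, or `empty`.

step 1: unify c ~ e  [subst: {-} | 1 pending]
  bind c := e
step 2: unify e ~ (a -> Bool)  [subst: {c:=e} | 0 pending]
  bind e := (a -> Bool)

Answer: c:=(a -> Bool) e:=(a -> Bool)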